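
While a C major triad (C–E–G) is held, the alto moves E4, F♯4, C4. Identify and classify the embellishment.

The harmony at that moment is C major triad (C, E, G); F♯4 is not a chord tone.
It is approached by step up from E4 and left by leap down to C4.
Step in, leap out — an escape tone.

F♯4 is an escape tone.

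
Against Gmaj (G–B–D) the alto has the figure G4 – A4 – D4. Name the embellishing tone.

A4 is an escape tone.

The harmony at that moment is G major triad (G, B, D); A4 is not a chord tone.
It is approached by step up from G4 and left by leap down to D4.
Step in, leap out — an escape tone.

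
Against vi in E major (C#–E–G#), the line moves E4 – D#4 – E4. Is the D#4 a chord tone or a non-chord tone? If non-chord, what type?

The harmony at that moment is C# minor triad (C#, E, G#); D#4 is not a chord tone.
It is approached by step down from E4 and left by step up to E4.
Step away and step back to the same note — a neighbor tone (lower neighbor).

Non-chord tone — a neighbor tone.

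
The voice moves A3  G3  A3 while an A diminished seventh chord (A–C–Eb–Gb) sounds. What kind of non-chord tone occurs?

G3 is a neighbor tone.

The harmony at that moment is A diminished seventh chord (A, C, Eb, Gb); G3 is not a chord tone.
It is approached by step down from A3 and left by step up to A3.
Step away and step back to the same note — a neighbor tone (lower neighbor).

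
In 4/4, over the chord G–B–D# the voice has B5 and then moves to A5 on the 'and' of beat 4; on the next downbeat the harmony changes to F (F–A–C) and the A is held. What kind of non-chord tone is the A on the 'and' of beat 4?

Anticipation.

The harmony at that moment is G augmented triad (G, B, D#); A5 is not a chord tone.
It is approached by step down from B5 and then sustained as the same pitch into the next harmony.
Arriving early and becoming a chord tone when the harmony changes — an anticipation.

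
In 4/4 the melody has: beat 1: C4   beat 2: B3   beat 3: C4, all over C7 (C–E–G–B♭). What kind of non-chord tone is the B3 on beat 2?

Lower neighbor tone.

The harmony at that moment is C dominant seventh chord (C, E, G, B♭); B3 is not a chord tone.
It is approached by step down from C4 and left by step up to C4.
Step away and step back to the same note — a neighbor tone (lower neighbor).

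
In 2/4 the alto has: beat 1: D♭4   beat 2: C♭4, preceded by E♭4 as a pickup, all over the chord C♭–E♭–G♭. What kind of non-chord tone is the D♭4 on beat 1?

The harmony at that moment is C♭ major triad (C♭, E♭, G♭); D♭4 is not a chord tone.
It is approached by step down from E♭4 and left by step down to C♭4.
Step in, step out in the same direction — a passing tone.

Passing tone.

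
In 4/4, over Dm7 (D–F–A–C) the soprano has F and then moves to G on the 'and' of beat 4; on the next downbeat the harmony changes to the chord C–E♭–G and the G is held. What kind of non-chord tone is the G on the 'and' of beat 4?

Anticipation.

The harmony at that moment is D minor seventh chord (D, F, A, C); G is not a chord tone.
It is approached by step up from F and then sustained as the same pitch into the next harmony.
Arriving early and becoming a chord tone when the harmony changes — an anticipation.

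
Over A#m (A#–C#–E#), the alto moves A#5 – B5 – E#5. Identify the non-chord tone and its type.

B5 is an escape tone.

The harmony at that moment is A# minor triad (A#, C#, E#); B5 is not a chord tone.
It is approached by step up from A#5 and left by leap down to E#5.
Step in, leap out — an escape tone.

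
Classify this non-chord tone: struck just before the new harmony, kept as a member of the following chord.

Anticipation.

Approach: ahead of the chord change (typically by step), so it is dissonant against the current harmony. Departure: none — the same pitch is restated or held and is a chord tone of the new harmony.
Dissonant first, consonant once the harmony catches up: the note simply arrives early — an anticipation. (The reverse timing, consonant first and dissonant after the change, would be a suspension or retardation.)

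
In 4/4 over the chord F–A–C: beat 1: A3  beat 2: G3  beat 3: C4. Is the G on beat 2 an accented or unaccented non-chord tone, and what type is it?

The harmony at that moment is F major triad (F, A, C); G3 is not a chord tone.
It is approached by step down from A3 and left by leap up to C4.
Step in, leap out — an escape tone.
It falls on a weak beat, so it is unaccented.

Unaccented escape tone.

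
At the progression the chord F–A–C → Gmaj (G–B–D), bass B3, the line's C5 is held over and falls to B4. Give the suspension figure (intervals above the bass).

At the second chord the bass is B3. The suspended C5 lies a ninth above the bass; after resolving down by step to B4, the interval above the bass becomes an octave.
Suspension figures are named by those two intervals: 9–8.

9–8 suspension.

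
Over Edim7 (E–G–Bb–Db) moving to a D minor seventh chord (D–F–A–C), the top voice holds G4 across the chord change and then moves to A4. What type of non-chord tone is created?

G4 is a retardation.

The harmony at that moment is D minor seventh chord (D, F, A, C); G4 is not a chord tone.
It is held over (the same pitch as the preceding G4) and left by step up to A4.
Held over from the previous chord and resolving up by step — a retardation.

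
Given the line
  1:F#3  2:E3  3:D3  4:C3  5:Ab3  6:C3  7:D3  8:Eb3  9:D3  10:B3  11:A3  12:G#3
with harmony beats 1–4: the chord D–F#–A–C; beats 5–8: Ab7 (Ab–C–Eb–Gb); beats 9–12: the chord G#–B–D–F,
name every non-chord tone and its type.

E3 (beat 2) — passing tone; D3 (beat 7) — passing tone; A3 (beat 11) — passing tone.

The harmony at that moment is D dominant seventh chord (D, F#, A, C); E3 is not a chord tone.
It is approached by step down from F#3 and left by step down to D3.
Step in, step out in the same direction — a passing tone.
The harmony at that moment is Ab dominant seventh chord (Ab, C, Eb, Gb); D3 is not a chord tone.
It is approached by step up from C3 and left by step up to Eb3.
Step in, step out in the same direction — a passing tone.
The harmony at that moment is G# diminished seventh chord (G#, B, D, F); A3 is not a chord tone.
It is approached by step down from B3 and left by step down to G#3.
Step in, step out in the same direction — a passing tone.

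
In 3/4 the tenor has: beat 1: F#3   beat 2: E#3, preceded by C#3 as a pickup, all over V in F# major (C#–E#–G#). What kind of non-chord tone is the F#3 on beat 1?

Appoggiatura.

The harmony at that moment is C# major triad (C#, E#, G#); F#3 is not a chord tone.
It is approached by leap up from C#3 and left by step down to E#3.
Leap in, step out, metrically accented — an appoggiatura.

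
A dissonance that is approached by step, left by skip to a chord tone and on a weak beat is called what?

Escape tone.

Approach: by step. Departure: by leap. Metric position: weak.
Step in, leap out, from a weak position — an escape tone (échappée). (It is the mirror image of the appoggiatura, which leaps in and steps out on a strong beat.)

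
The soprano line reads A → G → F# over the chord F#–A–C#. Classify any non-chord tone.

The harmony at that moment is F# minor triad (F#, A, C#); G is not a chord tone.
It is approached by step down from A and left by step down to F#.
Step in, step out in the same direction — a passing tone.

G is a passing tone.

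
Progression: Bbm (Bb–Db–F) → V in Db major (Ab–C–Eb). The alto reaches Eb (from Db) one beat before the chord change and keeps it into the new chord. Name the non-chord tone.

Eb is an anticipation.

The harmony at that moment is Bb minor triad (Bb, Db, F); Eb is not a chord tone.
It is approached by step up from Db and then sustained as the same pitch into the next harmony.
Arriving early and becoming a chord tone when the harmony changes — an anticipation.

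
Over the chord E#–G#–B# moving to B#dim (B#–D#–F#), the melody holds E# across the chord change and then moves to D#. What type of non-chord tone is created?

E# is a suspension.

The harmony at that moment is B# diminished triad (B#, D#, F#); E# is not a chord tone.
It is held over (the same pitch as the preceding E#) and left by step down to D#.
Held over from the previous chord and resolving down by step — a suspension.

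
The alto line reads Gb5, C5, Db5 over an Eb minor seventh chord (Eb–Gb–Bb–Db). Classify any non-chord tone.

The harmony at that moment is Eb minor seventh chord (Eb, Gb, Bb, Db); C5 is not a chord tone.
It is approached by leap down from Gb5 and left by step up to Db5.
Leap in, step out — an appoggiatura.

C5 is an appoggiatura.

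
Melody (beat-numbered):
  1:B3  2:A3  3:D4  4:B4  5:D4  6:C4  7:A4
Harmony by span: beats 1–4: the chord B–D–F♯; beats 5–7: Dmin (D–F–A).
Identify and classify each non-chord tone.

The harmony at that moment is B minor triad (B, D, F♯); A3 is not a chord tone.
It is approached by step down from B3 and left by leap up to D4.
Step in, leap out — an escape tone.
The harmony at that moment is D minor triad (D, F, A); C4 is not a chord tone.
It is approached by step down from D4 and left by leap up to A4.
Step in, leap out — an escape tone.

A3 (beat 2) — escape tone; C4 (beat 6) — escape tone.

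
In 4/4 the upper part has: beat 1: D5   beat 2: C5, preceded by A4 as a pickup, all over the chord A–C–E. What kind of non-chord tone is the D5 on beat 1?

The harmony at that moment is A minor triad (A, C, E); D5 is not a chord tone.
It is approached by leap up from A4 and left by step down to C5.
Leap in, step out, metrically accented — an appoggiatura.

Appoggiatura.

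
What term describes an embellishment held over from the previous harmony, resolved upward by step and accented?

Retardation.

Approach: by preparation — the pitch is first a chord tone, then held (tied or repeated) while the harmony changes under it. Departure: up by step. Metric position: strong.
A prepared dissonance that resolves upward by step — a retardation. (The same figure resolving downward would be a suspension.)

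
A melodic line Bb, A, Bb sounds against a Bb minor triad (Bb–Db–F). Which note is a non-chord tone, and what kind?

A is a neighbor tone.

The harmony at that moment is Bb minor triad (Bb, Db, F); A is not a chord tone.
It is approached by step down from Bb and left by step up to Bb.
Step away and step back to the same note — a neighbor tone (lower neighbor).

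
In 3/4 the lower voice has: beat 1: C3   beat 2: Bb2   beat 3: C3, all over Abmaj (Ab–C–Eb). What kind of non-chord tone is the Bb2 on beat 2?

The harmony at that moment is Ab major triad (Ab, C, Eb); Bb2 is not a chord tone.
It is approached by step down from C3 and left by step up to C3.
Step away and step back to the same note — a neighbor tone (lower neighbor).

Lower neighbor tone.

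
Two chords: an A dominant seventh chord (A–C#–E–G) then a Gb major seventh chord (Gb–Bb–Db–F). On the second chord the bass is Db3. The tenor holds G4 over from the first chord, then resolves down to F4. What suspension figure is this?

4–3 suspension.

At the second chord the bass is Db3. The suspended G4 lies a fourth above the bass; after resolving down by step to F4, the interval above the bass becomes a third.
Suspension figures are named by those two intervals: 4–3.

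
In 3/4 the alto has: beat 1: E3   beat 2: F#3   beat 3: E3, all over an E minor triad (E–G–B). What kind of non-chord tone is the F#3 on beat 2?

Upper neighbor tone.

The harmony at that moment is E minor triad (E, G, B); F#3 is not a chord tone.
It is approached by step up from E3 and left by step down to E3.
Step away and step back to the same note — a neighbor tone (upper neighbor).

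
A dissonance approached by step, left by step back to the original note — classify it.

Approach: by step. Departure: by step in the opposite direction, back to the starting pitch.
Stepwise on both sides but reversing to return to the same chord tone — a neighbor tone. (Had it continued onward in the same direction it would be a passing tone instead.)

Neighbor tone.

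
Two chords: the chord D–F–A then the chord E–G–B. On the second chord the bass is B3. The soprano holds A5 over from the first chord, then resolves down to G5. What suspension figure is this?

At the second chord the bass is B3. The suspended A5 lies a seventh above the bass; after resolving down by step to G5, the interval above the bass becomes a sixth.
Suspension figures are named by those two intervals: 7–6.

7–6 suspension.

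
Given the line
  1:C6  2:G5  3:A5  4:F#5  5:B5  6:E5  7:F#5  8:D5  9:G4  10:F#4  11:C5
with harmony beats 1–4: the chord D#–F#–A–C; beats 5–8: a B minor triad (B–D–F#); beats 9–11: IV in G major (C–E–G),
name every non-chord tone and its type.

The harmony at that moment is D# diminished seventh chord (D#, F#, A, C); G5 is not a chord tone.
It is approached by leap down from C6 and left by step up to A5.
Leap in, step out — an appoggiatura.
The harmony at that moment is B minor triad (B, D, F#); E5 is not a chord tone.
It is approached by leap down from B5 and left by step up to F#5.
Leap in, step out — an appoggiatura.
The harmony at that moment is C major triad (C, E, G); F#4 is not a chord tone.
It is approached by step down from G4 and left by leap up to C5.
Step in, leap out — an escape tone.

G5 (beat 2) — appoggiatura; E5 (beat 6) — appoggiatura; F#4 (beat 10) — escape tone.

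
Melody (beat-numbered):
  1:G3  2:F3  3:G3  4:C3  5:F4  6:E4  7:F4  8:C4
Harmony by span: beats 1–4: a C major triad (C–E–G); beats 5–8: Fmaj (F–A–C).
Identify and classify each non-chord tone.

F3 (beat 2) — neighbor tone; E4 (beat 6) — neighbor tone.

The harmony at that moment is C major triad (C, E, G); F3 is not a chord tone.
It is approached by step down from G3 and left by step up to G3.
Step away and step back to the same note — a neighbor tone (lower neighbor).
The harmony at that moment is F major triad (F, A, C); E4 is not a chord tone.
It is approached by step down from F4 and left by step up to F4.
Step away and step back to the same note — a neighbor tone (lower neighbor).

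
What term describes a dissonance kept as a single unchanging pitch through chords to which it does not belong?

Pedal tone.

Approach: none. Departure: none — a single pitch is sustained while the chords change around it, passing through harmonies that do not contain it.
No melodic motion at all; the dissonance is created entirely by the moving harmonies against the stationary note — a pedal tone (pedal point).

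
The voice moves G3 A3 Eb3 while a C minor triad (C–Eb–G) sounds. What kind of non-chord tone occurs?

The harmony at that moment is C minor triad (C, Eb, G); A3 is not a chord tone.
It is approached by step up from G3 and left by leap down to Eb3.
Step in, leap out — an escape tone.

A3 is an escape tone.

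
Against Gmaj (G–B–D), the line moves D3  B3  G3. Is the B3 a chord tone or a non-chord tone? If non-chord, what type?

G major triad contains G, B, D; B is the third, so it is a chord tone.

Chord tone (the third of G major triad).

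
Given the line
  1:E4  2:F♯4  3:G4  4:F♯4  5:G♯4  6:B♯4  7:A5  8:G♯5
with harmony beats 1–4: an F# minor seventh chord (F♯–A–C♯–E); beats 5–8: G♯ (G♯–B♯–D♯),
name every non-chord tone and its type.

The harmony at that moment is F♯ minor seventh chord (F♯, A, C♯, E); G4 is not a chord tone.
It is approached by step up from F♯4 and left by step down to F♯4.
Step away and step back to the same note — a neighbor tone (upper neighbor).
The harmony at that moment is G♯ major triad (G♯, B♯, D♯); A5 is not a chord tone.
It is approached by leap up from B♯4 and left by step down to G♯5.
Leap in, step out — an appoggiatura.

G4 (beat 3) — neighbor tone; A5 (beat 7) — appoggiatura.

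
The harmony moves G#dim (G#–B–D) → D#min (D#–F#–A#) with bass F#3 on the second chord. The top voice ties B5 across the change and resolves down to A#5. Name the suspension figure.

4–3 suspension.

At the second chord the bass is F#3. The suspended B5 lies a fourth above the bass; after resolving down by step to A#5, the interval above the bass becomes a third.
Suspension figures are named by those two intervals: 4–3.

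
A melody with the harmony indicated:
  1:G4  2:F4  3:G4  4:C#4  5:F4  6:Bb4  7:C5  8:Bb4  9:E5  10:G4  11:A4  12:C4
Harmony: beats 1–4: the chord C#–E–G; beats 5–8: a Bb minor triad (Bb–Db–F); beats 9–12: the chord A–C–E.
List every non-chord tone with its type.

The harmony at that moment is C# diminished triad (C#, E, G); F4 is not a chord tone.
It is approached by step down from G4 and left by step up to G4.
Step away and step back to the same note — a neighbor tone (lower neighbor).
The harmony at that moment is Bb minor triad (Bb, Db, F); C5 is not a chord tone.
It is approached by step up from Bb4 and left by step down to Bb4.
Step away and step back to the same note — a neighbor tone (upper neighbor).
The harmony at that moment is A minor triad (A, C, E); G4 is not a chord tone.
It is approached by leap down from E5 and left by step up to A4.
Leap in, step out — an appoggiatura.

F4 (beat 2) — neighbor tone; C5 (beat 7) — neighbor tone; G4 (beat 10) — appoggiatura.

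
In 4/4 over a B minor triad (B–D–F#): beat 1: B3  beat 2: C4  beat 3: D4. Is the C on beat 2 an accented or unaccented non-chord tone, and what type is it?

The harmony at that moment is B minor triad (B, D, F#); C4 is not a chord tone.
It is approached by step up from B3 and left by step up to D4.
Step in, step out in the same direction — a passing tone.
It falls on a weak beat, so it is unaccented.

Unaccented passing tone.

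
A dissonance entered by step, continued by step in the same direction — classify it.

Approach: by step. Departure: by step, continuing in the same direction.
Stepwise on both sides with no change of direction means the note fills in the space between two different chord tones — a passing tone. (Had it turned back to its starting note it would be a neighbor tone instead.)

Passing tone.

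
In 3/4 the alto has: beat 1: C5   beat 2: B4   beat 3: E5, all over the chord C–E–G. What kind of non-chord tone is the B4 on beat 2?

The harmony at that moment is C major triad (C, E, G); B4 is not a chord tone.
It is approached by step down from C5 and left by leap up to E5.
Step in, leap out, on a weak beat — an escape tone.

Escape tone.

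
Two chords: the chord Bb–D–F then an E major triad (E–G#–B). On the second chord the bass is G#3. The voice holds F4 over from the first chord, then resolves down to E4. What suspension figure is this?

7–6 suspension.

At the second chord the bass is G#3. The suspended F4 lies a seventh above the bass; after resolving down by step to E4, the interval above the bass becomes a sixth.
Suspension figures are named by those two intervals: 7–6.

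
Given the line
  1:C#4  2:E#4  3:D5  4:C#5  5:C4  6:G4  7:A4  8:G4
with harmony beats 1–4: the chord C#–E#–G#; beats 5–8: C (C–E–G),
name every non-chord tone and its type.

The harmony at that moment is C# major triad (C#, E#, G#); D5 is not a chord tone.
It is approached by leap up from E#4 and left by step down to C#5.
Leap in, step out — an appoggiatura.
The harmony at that moment is C major triad (C, E, G); A4 is not a chord tone.
It is approached by step up from G4 and left by step down to G4.
Step away and step back to the same note — a neighbor tone (upper neighbor).

D5 (beat 3) — appoggiatura; A4 (beat 7) — neighbor tone.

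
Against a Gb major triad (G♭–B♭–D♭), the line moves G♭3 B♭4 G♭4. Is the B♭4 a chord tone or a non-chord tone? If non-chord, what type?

Chord tone (the third of Gb major triad).

Gb major triad contains G♭, B♭, D♭; B♭ is the third, so it is a chord tone.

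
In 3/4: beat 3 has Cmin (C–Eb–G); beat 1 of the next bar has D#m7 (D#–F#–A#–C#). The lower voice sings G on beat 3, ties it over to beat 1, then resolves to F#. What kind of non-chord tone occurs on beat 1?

Suspension.

The harmony at that moment is D# minor seventh chord (D#, F#, A#, C#); G is not a chord tone.
It is held over (the same pitch as the preceding G) and left by step down to F#.
Held over from the previous chord and resolving down by step — a suspension.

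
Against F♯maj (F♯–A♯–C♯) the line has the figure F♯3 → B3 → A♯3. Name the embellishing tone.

B3 is an appoggiatura.

The harmony at that moment is F♯ major triad (F♯, A♯, C♯); B3 is not a chord tone.
It is approached by leap up from F♯3 and left by step down to A♯3.
Leap in, step out — an appoggiatura.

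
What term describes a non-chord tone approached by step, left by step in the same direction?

Approach: by step. Departure: by step, continuing in the same direction.
Stepwise on both sides with no change of direction means the note fills in the space between two different chord tones — a passing tone. (Had it turned back to its starting note it would be a neighbor tone instead.)

Passing tone.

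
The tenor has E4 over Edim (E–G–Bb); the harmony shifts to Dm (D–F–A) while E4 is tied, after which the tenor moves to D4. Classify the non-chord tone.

The harmony at that moment is D minor triad (D, F, A); E4 is not a chord tone.
It is held over (the same pitch as the preceding E4) and left by step down to D4.
Held over from the previous chord and resolving down by step — a suspension.

E4 is a suspension.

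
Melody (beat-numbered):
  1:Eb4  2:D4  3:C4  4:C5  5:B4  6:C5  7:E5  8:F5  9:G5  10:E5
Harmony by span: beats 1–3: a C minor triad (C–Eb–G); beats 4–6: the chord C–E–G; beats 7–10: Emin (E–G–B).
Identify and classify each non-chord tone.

The harmony at that moment is C minor triad (C, Eb, G); D4 is not a chord tone.
It is approached by step down from Eb4 and left by step down to C4.
Step in, step out in the same direction — a passing tone.
The harmony at that moment is C major triad (C, E, G); B4 is not a chord tone.
It is approached by step down from C5 and left by step up to C5.
Step away and step back to the same note — a neighbor tone (lower neighbor).
The harmony at that moment is E minor triad (E, G, B); F5 is not a chord tone.
It is approached by step up from E5 and left by step up to G5.
Step in, step out in the same direction — a passing tone.

D4 (beat 2) — passing tone; B4 (beat 5) — neighbor tone; F5 (beat 8) — passing tone.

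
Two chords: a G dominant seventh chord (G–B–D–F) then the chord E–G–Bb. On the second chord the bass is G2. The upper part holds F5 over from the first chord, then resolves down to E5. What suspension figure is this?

At the second chord the bass is G2. The suspended F5 lies a seventh above the bass; after resolving down by step to E5, the interval above the bass becomes a sixth.
Suspension figures are named by those two intervals: 7–6.

7–6 suspension.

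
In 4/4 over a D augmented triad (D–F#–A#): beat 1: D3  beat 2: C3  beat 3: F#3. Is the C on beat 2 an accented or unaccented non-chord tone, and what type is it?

Unaccented escape tone.

The harmony at that moment is D augmented triad (D, F#, A#); C3 is not a chord tone.
It is approached by step down from D3 and left by leap up to F#3.
Step in, leap out — an escape tone.
It falls on a weak beat, so it is unaccented.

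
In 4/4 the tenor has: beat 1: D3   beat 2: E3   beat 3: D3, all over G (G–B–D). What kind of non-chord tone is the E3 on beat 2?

Upper neighbor tone.

The harmony at that moment is G major triad (G, B, D); E3 is not a chord tone.
It is approached by step up from D3 and left by step down to D3.
Step away and step back to the same note — a neighbor tone (upper neighbor).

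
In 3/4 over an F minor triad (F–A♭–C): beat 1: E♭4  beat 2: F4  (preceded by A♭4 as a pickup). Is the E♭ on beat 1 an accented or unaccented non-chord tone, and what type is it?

Accented appoggiatura.

The harmony at that moment is F minor triad (F, A♭, C); E♭4 is not a chord tone.
It is approached by leap down from A♭4 and left by step up to F4.
Leap in, step out — an appoggiatura.
It falls on the downbeat, so it is accented.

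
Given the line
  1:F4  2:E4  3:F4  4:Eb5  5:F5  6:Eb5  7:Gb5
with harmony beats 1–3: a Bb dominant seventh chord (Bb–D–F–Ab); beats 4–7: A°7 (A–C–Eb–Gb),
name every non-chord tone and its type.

The harmony at that moment is Bb dominant seventh chord (Bb, D, F, Ab); E4 is not a chord tone.
It is approached by step down from F4 and left by step up to F4.
Step away and step back to the same note — a neighbor tone (lower neighbor).
The harmony at that moment is A diminished seventh chord (A, C, Eb, Gb); F5 is not a chord tone.
It is approached by step up from Eb5 and left by step down to Eb5.
Step away and step back to the same note — a neighbor tone (upper neighbor).

E4 (beat 2) — neighbor tone; F5 (beat 5) — neighbor tone.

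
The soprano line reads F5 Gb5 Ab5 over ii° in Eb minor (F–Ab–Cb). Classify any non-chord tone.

Gb5 is a passing tone.

The harmony at that moment is F diminished triad (F, Ab, Cb); Gb5 is not a chord tone.
It is approached by step up from F5 and left by step up to Ab5.
Step in, step out in the same direction — a passing tone.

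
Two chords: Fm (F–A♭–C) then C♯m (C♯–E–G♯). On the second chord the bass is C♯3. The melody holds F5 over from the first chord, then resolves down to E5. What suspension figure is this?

At the second chord the bass is C♯3. The suspended F5 lies a fourth above the bass; after resolving down by step to E5, the interval above the bass becomes a third.
Suspension figures are named by those two intervals: 4–3.

4–3 suspension.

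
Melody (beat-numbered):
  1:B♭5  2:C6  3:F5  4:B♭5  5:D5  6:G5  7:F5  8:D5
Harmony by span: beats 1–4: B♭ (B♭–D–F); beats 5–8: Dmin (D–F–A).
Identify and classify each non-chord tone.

The harmony at that moment is B♭ major triad (B♭, D, F); C6 is not a chord tone.
It is approached by step up from B♭5 and left by leap down to F5.
Step in, leap out — an escape tone.
The harmony at that moment is D minor triad (D, F, A); G5 is not a chord tone.
It is approached by leap up from D5 and left by step down to F5.
Leap in, step out — an appoggiatura.

C6 (beat 2) — escape tone; G5 (beat 6) — appoggiatura.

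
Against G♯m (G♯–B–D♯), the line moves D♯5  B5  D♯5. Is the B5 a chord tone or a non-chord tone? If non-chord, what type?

Chord tone (the third of G# minor triad).

G# minor triad contains G♯, B, D♯; B is the third, so it is a chord tone.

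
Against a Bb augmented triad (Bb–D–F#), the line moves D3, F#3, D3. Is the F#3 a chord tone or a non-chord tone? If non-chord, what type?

Bb augmented triad contains Bb, D, F#; F# is the fifth, so it is a chord tone.

Chord tone (the fifth of Bb augmented triad).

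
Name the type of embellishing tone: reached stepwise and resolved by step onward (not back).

Passing tone.

Approach: by step. Departure: by step, continuing in the same direction.
Stepwise on both sides with no change of direction means the note fills in the space between two different chord tones — a passing tone. (Had it turned back to its starting note it would be a neighbor tone instead.)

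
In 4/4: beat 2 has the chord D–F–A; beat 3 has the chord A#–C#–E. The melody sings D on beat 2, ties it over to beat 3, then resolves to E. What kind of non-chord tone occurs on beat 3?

The harmony at that moment is A# diminished triad (A#, C#, E); D is not a chord tone.
It is held over (the same pitch as the preceding D) and left by step up to E.
Held over from the previous chord and resolving up by step — a retardation.

Retardation.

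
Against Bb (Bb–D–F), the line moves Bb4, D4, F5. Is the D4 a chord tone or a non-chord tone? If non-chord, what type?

Chord tone (the third of Bb major triad).

Bb major triad contains Bb, D, F; D is the third, so it is a chord tone.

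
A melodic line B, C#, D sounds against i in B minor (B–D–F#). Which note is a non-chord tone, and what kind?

The harmony at that moment is B minor triad (B, D, F#); C# is not a chord tone.
It is approached by step up from B and left by step up to D.
Step in, step out in the same direction — a passing tone.

C# is a passing tone.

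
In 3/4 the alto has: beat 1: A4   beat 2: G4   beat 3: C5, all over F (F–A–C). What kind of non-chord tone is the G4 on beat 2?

Escape tone.

The harmony at that moment is F major triad (F, A, C); G4 is not a chord tone.
It is approached by step down from A4 and left by leap up to C5.
Step in, leap out, on a weak beat — an escape tone.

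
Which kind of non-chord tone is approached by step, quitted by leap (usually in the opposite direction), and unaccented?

Escape tone.

Approach: by step. Departure: by leap. Metric position: weak.
Step in, leap out, from a weak position — an escape tone (échappée). (It is the mirror image of the appoggiatura, which leaps in and steps out on a strong beat.)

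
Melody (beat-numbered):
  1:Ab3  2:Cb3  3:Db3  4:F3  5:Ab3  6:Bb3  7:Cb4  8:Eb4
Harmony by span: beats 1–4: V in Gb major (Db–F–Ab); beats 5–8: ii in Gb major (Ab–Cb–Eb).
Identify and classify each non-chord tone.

The harmony at that moment is Db major triad (Db, F, Ab); Cb3 is not a chord tone.
It is approached by leap down from Ab3 and left by step up to Db3.
Leap in, step out — an appoggiatura.
The harmony at that moment is Ab minor triad (Ab, Cb, Eb); Bb3 is not a chord tone.
It is approached by step up from Ab3 and left by step up to Cb4.
Step in, step out in the same direction — a passing tone.

Cb3 (beat 2) — appoggiatura; Bb3 (beat 6) — passing tone.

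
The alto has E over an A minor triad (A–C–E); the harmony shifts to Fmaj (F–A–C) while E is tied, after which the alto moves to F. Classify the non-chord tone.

The harmony at that moment is F major triad (F, A, C); E is not a chord tone.
It is held over (the same pitch as the preceding E) and left by step up to F.
Held over from the previous chord and resolving up by step — a retardation.

E is a retardation.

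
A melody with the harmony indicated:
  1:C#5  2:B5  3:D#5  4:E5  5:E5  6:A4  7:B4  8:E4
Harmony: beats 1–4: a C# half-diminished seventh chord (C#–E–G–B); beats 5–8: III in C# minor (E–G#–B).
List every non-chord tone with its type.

The harmony at that moment is C# half-diminished seventh chord (C#, E, G, B); D#5 is not a chord tone.
It is approached by leap down from B5 and left by step up to E5.
Leap in, step out — an appoggiatura.
The harmony at that moment is E major triad (E, G#, B); A4 is not a chord tone.
It is approached by leap down from E5 and left by step up to B4.
Leap in, step out — an appoggiatura.

D#5 (beat 3) — appoggiatura; A4 (beat 6) — appoggiatura.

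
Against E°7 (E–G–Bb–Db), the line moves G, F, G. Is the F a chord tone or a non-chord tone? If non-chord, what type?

The harmony at that moment is E diminished seventh chord (E, G, Bb, Db); F is not a chord tone.
It is approached by step down from G and left by step up to G.
Step away and step back to the same note — a neighbor tone (lower neighbor).

Non-chord tone — a neighbor tone.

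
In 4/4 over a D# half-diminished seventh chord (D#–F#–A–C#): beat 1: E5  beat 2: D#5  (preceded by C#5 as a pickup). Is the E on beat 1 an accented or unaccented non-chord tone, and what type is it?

Accented appoggiatura.

The harmony at that moment is D# half-diminished seventh chord (D#, F#, A, C#); E5 is not a chord tone.
It is approached by leap up from C#5 and left by step down to D#5.
Leap in, step out — an appoggiatura.
It falls on the downbeat, so it is accented.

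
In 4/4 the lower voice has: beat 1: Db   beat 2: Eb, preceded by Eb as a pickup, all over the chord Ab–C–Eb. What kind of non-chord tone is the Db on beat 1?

Lower neighbor tone.

The harmony at that moment is Ab major triad (Ab, C, Eb); Db is not a chord tone.
It is approached by step down from Eb and left by step up to Eb.
Step away and step back to the same note — a neighbor tone (lower neighbor).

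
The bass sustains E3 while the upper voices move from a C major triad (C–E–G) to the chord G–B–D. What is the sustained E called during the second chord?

The harmony at that moment is G major triad (G, B, D); E3 is not a chord tone.
It is held over (the same pitch as the preceding E3) and then sustained as the same pitch into the next harmony.
Sustained through a change of harmony — a pedal tone.

Pedal tone (pedal point).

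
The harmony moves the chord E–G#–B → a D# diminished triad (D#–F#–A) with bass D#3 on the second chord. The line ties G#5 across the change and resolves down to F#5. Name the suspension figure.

4–3 suspension.

At the second chord the bass is D#3. The suspended G#5 lies a fourth above the bass; after resolving down by step to F#5, the interval above the bass becomes a third.
Suspension figures are named by those two intervals: 4–3.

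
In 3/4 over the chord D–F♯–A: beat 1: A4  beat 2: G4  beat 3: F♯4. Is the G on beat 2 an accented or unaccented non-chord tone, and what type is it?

The harmony at that moment is D major triad (D, F♯, A); G4 is not a chord tone.
It is approached by step down from A4 and left by step down to F♯4.
Step in, step out in the same direction — a passing tone.
It falls on a weak beat, so it is unaccented.

Unaccented passing tone.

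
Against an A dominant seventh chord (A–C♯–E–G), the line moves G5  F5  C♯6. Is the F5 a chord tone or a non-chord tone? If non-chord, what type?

Non-chord tone — an escape tone.

The harmony at that moment is A dominant seventh chord (A, C♯, E, G); F5 is not a chord tone.
It is approached by step down from G5 and left by leap up to C♯6.
Step in, leap out — an escape tone.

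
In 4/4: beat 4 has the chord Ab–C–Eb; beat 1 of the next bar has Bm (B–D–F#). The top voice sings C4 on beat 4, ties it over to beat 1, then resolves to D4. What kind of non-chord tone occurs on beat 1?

Retardation.

The harmony at that moment is B minor triad (B, D, F#); C4 is not a chord tone.
It is held over (the same pitch as the preceding C4) and left by step up to D4.
Held over from the previous chord and resolving up by step — a retardation.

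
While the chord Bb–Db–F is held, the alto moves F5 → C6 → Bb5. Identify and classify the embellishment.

C6 is an appoggiatura.

The harmony at that moment is Bb minor triad (Bb, Db, F); C6 is not a chord tone.
It is approached by leap up from F5 and left by step down to Bb5.
Leap in, step out — an appoggiatura.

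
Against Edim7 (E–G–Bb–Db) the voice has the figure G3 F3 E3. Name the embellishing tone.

The harmony at that moment is E diminished seventh chord (E, G, Bb, Db); F3 is not a chord tone.
It is approached by step down from G3 and left by step down to E3.
Step in, step out in the same direction — a passing tone.

F3 is a passing tone.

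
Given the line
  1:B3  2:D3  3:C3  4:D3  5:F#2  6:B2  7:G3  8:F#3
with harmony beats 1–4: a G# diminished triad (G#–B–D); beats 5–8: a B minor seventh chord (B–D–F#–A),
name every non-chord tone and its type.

C3 (beat 3) — neighbor tone; G3 (beat 7) — appoggiatura.

The harmony at that moment is G# diminished triad (G#, B, D); C3 is not a chord tone.
It is approached by step down from D3 and left by step up to D3.
Step away and step back to the same note — a neighbor tone (lower neighbor).
The harmony at that moment is B minor seventh chord (B, D, F#, A); G3 is not a chord tone.
It is approached by leap up from B2 and left by step down to F#3.
Leap in, step out — an appoggiatura.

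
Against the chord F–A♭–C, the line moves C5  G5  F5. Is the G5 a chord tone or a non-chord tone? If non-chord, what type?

The harmony at that moment is F minor triad (F, A♭, C); G5 is not a chord tone.
It is approached by leap up from C5 and left by step down to F5.
Leap in, step out — an appoggiatura.

Non-chord tone — an appoggiatura.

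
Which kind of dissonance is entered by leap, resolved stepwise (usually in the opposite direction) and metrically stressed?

Approach: by leap. Departure: by step. Metric position: strong.
Leap in, step out, in a metrically strong position — an appoggiatura. (It is the mirror image of the escape tone, which steps in and leaps out from a weak position.)

Appoggiatura.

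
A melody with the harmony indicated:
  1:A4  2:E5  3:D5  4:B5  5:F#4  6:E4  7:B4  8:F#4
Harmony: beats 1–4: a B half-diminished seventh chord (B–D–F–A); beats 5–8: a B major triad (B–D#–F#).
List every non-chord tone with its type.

The harmony at that moment is B half-diminished seventh chord (B, D, F, A); E5 is not a chord tone.
It is approached by leap up from A4 and left by step down to D5.
Leap in, step out — an appoggiatura.
The harmony at that moment is B major triad (B, D#, F#); E4 is not a chord tone.
It is approached by step down from F#4 and left by leap up to B4.
Step in, leap out — an escape tone.

E5 (beat 2) — appoggiatura; E4 (beat 6) — escape tone.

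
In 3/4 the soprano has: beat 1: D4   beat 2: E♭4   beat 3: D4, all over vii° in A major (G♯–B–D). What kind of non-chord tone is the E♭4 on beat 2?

The harmony at that moment is G♯ diminished triad (G♯, B, D); E♭4 is not a chord tone.
It is approached by step up from D4 and left by step down to D4.
Step away and step back to the same note — a neighbor tone (upper neighbor).

Upper neighbor tone.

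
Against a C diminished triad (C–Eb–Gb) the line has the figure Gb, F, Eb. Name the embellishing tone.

The harmony at that moment is C diminished triad (C, Eb, Gb); F is not a chord tone.
It is approached by step down from Gb and left by step down to Eb.
Step in, step out in the same direction — a passing tone.

F is a passing tone.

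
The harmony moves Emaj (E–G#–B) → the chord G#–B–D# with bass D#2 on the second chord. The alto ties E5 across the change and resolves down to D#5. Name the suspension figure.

9–8 suspension.

At the second chord the bass is D#2. The suspended E5 lies a ninth above the bass; after resolving down by step to D#5, the interval above the bass becomes an octave.
Suspension figures are named by those two intervals: 9–8.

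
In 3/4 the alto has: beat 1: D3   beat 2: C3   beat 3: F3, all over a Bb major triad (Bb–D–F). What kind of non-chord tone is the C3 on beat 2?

Escape tone.

The harmony at that moment is Bb major triad (Bb, D, F); C3 is not a chord tone.
It is approached by step down from D3 and left by leap up to F3.
Step in, leap out, on a weak beat — an escape tone.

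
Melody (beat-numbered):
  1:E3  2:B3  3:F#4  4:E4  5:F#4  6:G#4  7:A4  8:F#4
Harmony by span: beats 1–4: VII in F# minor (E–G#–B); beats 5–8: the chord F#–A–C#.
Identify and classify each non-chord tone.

F#4 (beat 3) — appoggiatura; G#4 (beat 6) — passing tone.

The harmony at that moment is E major triad (E, G#, B); F#4 is not a chord tone.
It is approached by leap up from B3 and left by step down to E4.
Leap in, step out — an appoggiatura.
The harmony at that moment is F# minor triad (F#, A, C#); G#4 is not a chord tone.
It is approached by step up from F#4 and left by step up to A4.
Step in, step out in the same direction — a passing tone.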